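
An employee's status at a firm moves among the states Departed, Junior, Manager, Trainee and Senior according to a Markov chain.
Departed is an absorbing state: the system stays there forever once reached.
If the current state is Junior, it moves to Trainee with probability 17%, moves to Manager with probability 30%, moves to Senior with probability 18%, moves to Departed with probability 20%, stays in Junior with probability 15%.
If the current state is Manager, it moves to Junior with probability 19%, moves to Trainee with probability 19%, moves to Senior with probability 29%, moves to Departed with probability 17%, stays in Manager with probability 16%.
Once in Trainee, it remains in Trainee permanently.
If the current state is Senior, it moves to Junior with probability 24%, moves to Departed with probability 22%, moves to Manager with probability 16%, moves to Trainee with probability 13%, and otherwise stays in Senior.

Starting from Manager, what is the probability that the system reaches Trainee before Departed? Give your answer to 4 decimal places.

0.4747

Let h(s) be the probability of absorption at Trainee starting from transient state s. Then h(Trainee) = 1 and h(Departed) = 0. By first-step analysis:
h(Junior) = 0.2·0 + 0.15·h(Junior) + 0.3·h(Manager) + 0.17·1 + 0.18·h(Senior)
h(Manager) = 0.17·0 + 0.19·h(Junior) + 0.16·h(Manager) + 0.19·1 + 0.29·h(Senior)
h(Senior) = 0.22·0 + 0.24·h(Junior) + 0.16·h(Manager) + 0.13·1 + 0.25·h(Senior)
Solving: h(Junior) = 0.4567, h(Manager) = 0.4747, h(Senior) = 0.4207.
Starting from Manager, the probability is 0.4747.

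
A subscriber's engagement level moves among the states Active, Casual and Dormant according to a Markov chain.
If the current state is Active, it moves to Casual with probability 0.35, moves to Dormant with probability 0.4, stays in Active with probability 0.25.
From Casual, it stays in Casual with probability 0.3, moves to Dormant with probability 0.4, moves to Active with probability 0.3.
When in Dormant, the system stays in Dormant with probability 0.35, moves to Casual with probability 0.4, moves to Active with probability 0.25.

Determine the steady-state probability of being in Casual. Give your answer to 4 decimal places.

0.3515

Let the stationary distribution be π with π = πP and π_1 + π_2 + π_3 = 1.
π_1 = 0.25·π_1 + 0.3·π_2 + 0.25·π_3
π_2 = 0.35·π_1 + 0.3·π_2 + 0.4·π_3
Solving with the normalization constraint gives π = (0.2676, 0.3515, 0.3810).
So the stationary probability of Casual is 0.3515.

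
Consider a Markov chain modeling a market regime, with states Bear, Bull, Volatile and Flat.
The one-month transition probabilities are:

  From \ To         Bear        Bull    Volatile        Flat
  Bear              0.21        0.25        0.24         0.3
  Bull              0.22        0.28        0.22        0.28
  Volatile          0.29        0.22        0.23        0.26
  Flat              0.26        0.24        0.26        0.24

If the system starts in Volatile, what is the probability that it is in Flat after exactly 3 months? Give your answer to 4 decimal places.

0.2693

Propagate the distribution vector 3 months from Volatile.
After 0 months: (0.0000, 0.0000, 1.0000, 0.0000)
After 1 month: (0.2900, 0.2200, 0.2300, 0.2600)
After 2 months: (0.2436, 0.2471, 0.2385, 0.2708)
After 3 months: (0.2451, 0.2476, 0.2381, 0.2693)
P(in Flat after 3 months) = 0.2693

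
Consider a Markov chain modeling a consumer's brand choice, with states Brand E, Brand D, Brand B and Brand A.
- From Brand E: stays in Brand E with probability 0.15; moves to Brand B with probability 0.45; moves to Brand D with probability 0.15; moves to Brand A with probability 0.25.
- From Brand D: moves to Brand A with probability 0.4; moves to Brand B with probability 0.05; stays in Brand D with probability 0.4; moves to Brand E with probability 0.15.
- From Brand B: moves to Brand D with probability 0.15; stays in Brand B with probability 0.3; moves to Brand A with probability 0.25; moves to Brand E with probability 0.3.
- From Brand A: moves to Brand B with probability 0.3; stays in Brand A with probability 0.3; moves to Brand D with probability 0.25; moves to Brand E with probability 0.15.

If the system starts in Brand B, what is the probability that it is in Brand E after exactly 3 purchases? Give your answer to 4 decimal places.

Propagate the distribution vector 3 purchases from Brand B.
After 0 purchases: (0.0000, 0.0000, 1.0000, 0.0000)
After 1 purchase: (0.3000, 0.1500, 0.3000, 0.2500)
After 2 purchases: (0.1950, 0.2125, 0.3075, 0.2850)
After 3 purchases: (0.1961, 0.2316, 0.2761, 0.2961)
P(in Brand E after 3 purchases) = 0.1961

0.1961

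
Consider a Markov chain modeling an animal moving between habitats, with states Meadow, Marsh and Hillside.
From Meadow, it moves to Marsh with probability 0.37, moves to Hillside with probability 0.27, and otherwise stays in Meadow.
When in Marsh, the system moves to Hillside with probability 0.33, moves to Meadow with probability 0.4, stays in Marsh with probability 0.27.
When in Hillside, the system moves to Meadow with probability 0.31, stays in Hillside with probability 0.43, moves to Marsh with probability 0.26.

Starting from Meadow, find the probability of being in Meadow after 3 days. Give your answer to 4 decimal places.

Propagate the distribution vector 3 days from Meadow.
After 0 days: (1.0000, 0.0000, 0.0000)
After 1 day: (0.3600, 0.3700, 0.2700)
After 2 days: (0.3613, 0.3033, 0.3354)
After 3 days: (0.3554, 0.3028, 0.3419)
P(in Meadow after 3 days) = 0.3554

0.3554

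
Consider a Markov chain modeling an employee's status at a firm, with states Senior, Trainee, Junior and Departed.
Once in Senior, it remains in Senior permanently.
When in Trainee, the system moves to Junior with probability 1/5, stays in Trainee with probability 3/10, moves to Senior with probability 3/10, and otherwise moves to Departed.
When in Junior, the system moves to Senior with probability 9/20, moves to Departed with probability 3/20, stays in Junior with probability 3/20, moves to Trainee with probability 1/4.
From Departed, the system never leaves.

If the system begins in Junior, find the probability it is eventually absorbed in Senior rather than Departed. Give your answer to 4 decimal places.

0.7156

Let h(s) be the probability of absorption at Senior starting from transient state s. Then h(Senior) = 1 and h(Departed) = 0. By first-step analysis:
h(Trainee) = 0.3·1 + 0.3·h(Trainee) + 0.2·h(Junior) + 0.2·0
h(Junior) = 0.45·1 + 0.25·h(Trainee) + 0.15·h(Junior) + 0.15·0
Solving: h(Trainee) = 0.6330, h(Junior) = 0.7156.
Starting from Junior, the probability is 0.7156.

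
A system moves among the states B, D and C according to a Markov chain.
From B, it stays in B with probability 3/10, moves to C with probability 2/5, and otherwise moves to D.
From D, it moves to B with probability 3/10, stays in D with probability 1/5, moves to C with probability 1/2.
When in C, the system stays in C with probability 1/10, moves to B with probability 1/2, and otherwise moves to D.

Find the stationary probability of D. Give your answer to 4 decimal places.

0.3028

Let the stationary distribution be π with π = πP and π_1 + π_2 + π_3 = 1.
π_1 = 0.3·π_1 + 0.3·π_2 + 0.5·π_3
π_2 = 0.3·π_1 + 0.2·π_2 + 0.4·π_3
Solving with the normalization constraint gives π = (0.3662, 0.3028, 0.3310).
So the stationary probability of D is 0.3028.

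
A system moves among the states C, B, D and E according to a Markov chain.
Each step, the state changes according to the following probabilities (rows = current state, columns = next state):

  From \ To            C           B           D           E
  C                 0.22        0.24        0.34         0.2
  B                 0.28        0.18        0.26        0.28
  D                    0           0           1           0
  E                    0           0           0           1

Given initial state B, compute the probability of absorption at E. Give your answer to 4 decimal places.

0.4794

Let h(s) be the probability of absorption at E starting from transient state s. Then h(E) = 1 and h(D) = 0. By first-step analysis:
h(C) = 0.22·h(C) + 0.24·h(B) + 0.34·0 + 0.2·1
h(B) = 0.28·h(C) + 0.18·h(B) + 0.26·0 + 0.28·1
Solving: h(C) = 0.4039, h(B) = 0.4794.
Starting from B, the probability is 0.4794.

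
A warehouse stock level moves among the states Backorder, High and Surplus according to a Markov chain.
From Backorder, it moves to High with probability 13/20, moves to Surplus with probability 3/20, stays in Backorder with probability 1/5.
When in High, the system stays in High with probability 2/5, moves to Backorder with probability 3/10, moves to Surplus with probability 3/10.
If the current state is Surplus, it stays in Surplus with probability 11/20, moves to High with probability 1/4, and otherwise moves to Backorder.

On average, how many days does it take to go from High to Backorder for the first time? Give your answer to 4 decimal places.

3.8462

Let t(s) be the expected number of days to first reach Backorder from state s, with t(Backorder) = 0. Conditioning on the first day:
t(High) = 1 + 0.4·t(High) + 0.3·t(Surplus)
t(Surplus) = 1 + 0.25·t(High) + 0.55·t(Surplus)
Solving: t(High) = 3.8462, t(Surplus) = 4.3590.
Expected days from High to Backorder: 3.8462.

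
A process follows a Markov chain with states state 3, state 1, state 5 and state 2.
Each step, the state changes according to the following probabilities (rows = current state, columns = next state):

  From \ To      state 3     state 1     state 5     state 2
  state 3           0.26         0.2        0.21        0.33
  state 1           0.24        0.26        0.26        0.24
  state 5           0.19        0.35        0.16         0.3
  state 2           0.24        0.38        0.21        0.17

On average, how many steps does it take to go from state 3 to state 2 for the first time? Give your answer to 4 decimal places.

3.3172

Let t(s) be the expected number of steps to first reach state 2 from state s, with t(state 2) = 0. Conditioning on the first step:
t(state 3) = 1 + 0.26·t(state 3) + 0.2·t(state 1) + 0.21·t(state 5)
t(state 1) = 1 + 0.24·t(state 3) + 0.26·t(state 1) + 0.26·t(state 5)
t(state 5) = 1 + 0.19·t(state 3) + 0.35·t(state 1) + 0.16·t(state 5)
Solving: t(state 3) = 3.3172, t(state 1) = 3.6423, t(state 5) = 3.4584.
Expected steps from state 3 to state 2: 3.3172.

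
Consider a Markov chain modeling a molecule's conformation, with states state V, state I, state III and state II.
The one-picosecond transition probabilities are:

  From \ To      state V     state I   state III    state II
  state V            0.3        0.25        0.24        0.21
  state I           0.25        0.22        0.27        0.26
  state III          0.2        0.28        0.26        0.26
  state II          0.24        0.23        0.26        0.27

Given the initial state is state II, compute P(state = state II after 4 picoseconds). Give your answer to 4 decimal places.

0.2502

Propagate the distribution vector 4 picoseconds from state II.
After 0 picoseconds: (0.0000, 0.0000, 0.0000, 1.0000)
After 1 picosecond: (0.2400, 0.2300, 0.2600, 0.2700)
After 2 picoseconds: (0.2463, 0.2455, 0.2575, 0.2507)
After 3 picoseconds: (0.2469, 0.2453, 0.2575, 0.2502)
After 4 picoseconds: (0.2470, 0.2454, 0.2575, 0.2502)
P(in state II after 4 picoseconds) = 0.2502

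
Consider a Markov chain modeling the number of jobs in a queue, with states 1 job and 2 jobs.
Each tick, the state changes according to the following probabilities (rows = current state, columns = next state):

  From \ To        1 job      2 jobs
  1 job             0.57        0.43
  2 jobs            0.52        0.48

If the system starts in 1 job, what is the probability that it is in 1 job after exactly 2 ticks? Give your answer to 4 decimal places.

0.5485

Sum over the intermediate state after 1 tick:
P = P(1 job→1 job)·P(1 job→1 job) + P(1 job→2 jobs)·P(2 jobs→1 job)
  = 0.57×0.57 + 0.43×0.52
  = 0.3249 + 0.2236 = 0.5485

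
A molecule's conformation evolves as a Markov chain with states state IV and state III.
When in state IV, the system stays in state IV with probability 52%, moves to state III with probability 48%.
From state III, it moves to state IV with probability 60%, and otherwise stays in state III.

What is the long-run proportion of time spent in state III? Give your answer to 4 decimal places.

Let the stationary distribution be π with π = πP and π_1 + π_2 = 1.
π_1 = 0.52·π_1 + 0.6·π_2
Solving with the normalization constraint gives π = (0.5556, 0.4444).
So the stationary probability of state III is 0.4444.

0.4444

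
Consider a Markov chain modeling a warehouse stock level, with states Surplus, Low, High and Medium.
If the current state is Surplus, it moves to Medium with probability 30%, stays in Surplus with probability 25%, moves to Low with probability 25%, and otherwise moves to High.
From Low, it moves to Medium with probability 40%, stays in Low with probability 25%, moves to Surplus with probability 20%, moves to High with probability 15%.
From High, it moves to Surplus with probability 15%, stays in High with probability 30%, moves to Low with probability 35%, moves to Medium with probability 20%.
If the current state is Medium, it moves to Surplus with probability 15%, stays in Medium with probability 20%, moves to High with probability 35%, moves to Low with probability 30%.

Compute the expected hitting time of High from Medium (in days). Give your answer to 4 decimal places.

3.7414

Let t(s) be the expected number of days to first reach High from state s, with t(High) = 0. Conditioning on the first day:
t(Surplus) = 1 + 0.25·t(Surplus) + 0.25·t(Low) + 0.3·t(Medium)
t(Low) = 1 + 0.2·t(Surplus) + 0.25·t(Low) + 0.4·t(Medium)
t(Medium) = 1 + 0.15·t(Surplus) + 0.3·t(Low) + 0.2·t(Medium)
Solving: t(Surplus) = 4.3238, t(Low) = 4.4817, t(Medium) = 3.7414.
Expected days from Medium to High: 3.7414.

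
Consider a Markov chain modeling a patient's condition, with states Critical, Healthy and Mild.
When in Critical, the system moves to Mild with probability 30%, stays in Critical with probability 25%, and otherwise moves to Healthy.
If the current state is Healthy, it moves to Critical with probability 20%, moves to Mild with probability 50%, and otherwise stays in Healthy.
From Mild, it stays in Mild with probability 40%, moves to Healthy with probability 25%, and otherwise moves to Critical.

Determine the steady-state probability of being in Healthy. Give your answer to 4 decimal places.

0.3209

Let the stationary distribution be π with π = πP and π_1 + π_2 + π_3 = 1.
π_1 = 0.25·π_1 + 0.2·π_2 + 0.35·π_3
π_2 = 0.45·π_1 + 0.3·π_2 + 0.25·π_3
Solving with the normalization constraint gives π = (0.2744, 0.3209, 0.4047).
So the stationary probability of Healthy is 0.3209.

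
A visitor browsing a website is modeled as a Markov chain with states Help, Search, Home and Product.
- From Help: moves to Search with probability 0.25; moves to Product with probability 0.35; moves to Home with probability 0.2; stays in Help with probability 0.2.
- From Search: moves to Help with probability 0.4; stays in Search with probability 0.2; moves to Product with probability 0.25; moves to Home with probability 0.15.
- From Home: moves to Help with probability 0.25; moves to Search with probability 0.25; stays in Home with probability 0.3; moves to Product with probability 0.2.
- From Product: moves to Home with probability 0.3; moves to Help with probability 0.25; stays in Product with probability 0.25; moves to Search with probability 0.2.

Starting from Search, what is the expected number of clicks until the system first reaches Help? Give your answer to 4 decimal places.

3.0180

Let t(s) be the expected number of clicks to first reach Help from state s, with t(Help) = 0. Conditioning on the first click:
t(Search) = 1 + 0.2·t(Search) + 0.15·t(Home) + 0.25·t(Product)
t(Home) = 1 + 0.25·t(Search) + 0.3·t(Home) + 0.2·t(Product)
t(Product) = 1 + 0.2·t(Search) + 0.3·t(Home) + 0.25·t(Product)
Solving: t(Search) = 3.0180, t(Home) = 3.5196, t(Product) = 3.5460.
Expected clicks from Search to Help: 3.0180.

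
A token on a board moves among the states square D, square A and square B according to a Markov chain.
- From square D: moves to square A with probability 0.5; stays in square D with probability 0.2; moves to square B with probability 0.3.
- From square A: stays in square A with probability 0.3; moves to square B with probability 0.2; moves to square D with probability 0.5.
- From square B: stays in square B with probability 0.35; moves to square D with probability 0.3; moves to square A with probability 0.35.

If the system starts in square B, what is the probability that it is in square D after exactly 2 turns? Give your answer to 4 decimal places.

0.3400

Sum over the intermediate state after 1 turn:
P = P(square B→square D)·P(square D→square D) + P(square B→square A)·P(square A→square D) + P(square B→square B)·P(square B→square D)
  = 0.3×0.2 + 0.35×0.5 + 0.35×0.3
  = 0.0600 + 0.1750 + 0.1050 = 0.3400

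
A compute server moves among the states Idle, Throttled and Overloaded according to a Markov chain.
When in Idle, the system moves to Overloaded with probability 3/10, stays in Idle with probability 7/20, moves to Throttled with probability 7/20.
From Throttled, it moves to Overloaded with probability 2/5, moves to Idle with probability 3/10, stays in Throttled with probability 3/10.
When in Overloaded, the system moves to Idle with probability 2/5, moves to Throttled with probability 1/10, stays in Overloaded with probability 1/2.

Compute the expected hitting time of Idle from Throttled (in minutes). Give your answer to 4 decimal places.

2.9032

Let t(s) be the expected number of minutes to first reach Idle from state s, with t(Idle) = 0. Conditioning on the first minute:
t(Throttled) = 1 + 0.3·t(Throttled) + 0.4·t(Overloaded)
t(Overloaded) = 1 + 0.1·t(Throttled) + 0.5·t(Overloaded)
Solving: t(Throttled) = 2.9032, t(Overloaded) = 2.5806.
Expected minutes from Throttled to Idle: 2.9032.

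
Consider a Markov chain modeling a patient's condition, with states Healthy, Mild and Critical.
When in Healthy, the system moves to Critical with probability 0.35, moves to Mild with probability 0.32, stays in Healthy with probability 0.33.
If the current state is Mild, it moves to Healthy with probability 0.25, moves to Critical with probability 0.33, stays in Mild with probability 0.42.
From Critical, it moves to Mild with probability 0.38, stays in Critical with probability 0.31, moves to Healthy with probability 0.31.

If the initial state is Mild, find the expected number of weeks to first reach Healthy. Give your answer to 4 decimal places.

3.7118

Let t(s) be the expected number of weeks to first reach Healthy from state s, with t(Healthy) = 0. Conditioning on the first week:
t(Mild) = 1 + 0.42·t(Mild) + 0.33·t(Critical)
t(Critical) = 1 + 0.38·t(Mild) + 0.31·t(Critical)
Solving: t(Mild) = 3.7118, t(Critical) = 3.4934.
Expected weeks from Mild to Healthy: 3.7118.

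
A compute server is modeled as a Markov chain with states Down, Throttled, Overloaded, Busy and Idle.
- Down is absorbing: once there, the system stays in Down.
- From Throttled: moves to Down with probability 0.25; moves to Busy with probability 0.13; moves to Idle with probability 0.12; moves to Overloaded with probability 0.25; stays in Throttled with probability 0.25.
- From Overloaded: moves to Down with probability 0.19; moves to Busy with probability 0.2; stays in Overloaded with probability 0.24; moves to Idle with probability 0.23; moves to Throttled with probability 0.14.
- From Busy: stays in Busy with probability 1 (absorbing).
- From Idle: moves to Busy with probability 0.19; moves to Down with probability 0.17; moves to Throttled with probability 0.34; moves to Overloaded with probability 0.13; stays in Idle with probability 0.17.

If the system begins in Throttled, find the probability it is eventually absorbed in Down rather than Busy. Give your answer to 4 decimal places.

0.5907

Let h(s) be the probability of absorption at Down starting from transient state s. Then h(Down) = 1 and h(Busy) = 0. By first-step analysis:
h(Throttled) = 0.25·1 + 0.25·h(Throttled) + 0.25·h(Overloaded) + 0.13·0 + 0.12·h(Idle)
h(Overloaded) = 0.19·1 + 0.14·h(Throttled) + 0.24·h(Overloaded) + 0.2·0 + 0.23·h(Idle)
h(Idle) = 0.17·1 + 0.34·h(Throttled) + 0.13·h(Overloaded) + 0.19·0 + 0.17·h(Idle)
Solving: h(Throttled) = 0.5907, h(Overloaded) = 0.5186, h(Idle) = 0.5280.
Starting from Throttled, the probability is 0.5907.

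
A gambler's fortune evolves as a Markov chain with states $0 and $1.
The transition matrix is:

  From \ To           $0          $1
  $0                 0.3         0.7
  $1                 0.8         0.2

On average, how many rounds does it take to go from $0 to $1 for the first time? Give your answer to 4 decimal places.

Let t(s) be the expected number of rounds to first reach $1 from state s, with t($1) = 0. Conditioning on the first round:
t($0) = 1 + 0.3·t($0)
Solving: t($0) = 1.4286.
Expected rounds from $0 to $1: 1.4286.

1.4286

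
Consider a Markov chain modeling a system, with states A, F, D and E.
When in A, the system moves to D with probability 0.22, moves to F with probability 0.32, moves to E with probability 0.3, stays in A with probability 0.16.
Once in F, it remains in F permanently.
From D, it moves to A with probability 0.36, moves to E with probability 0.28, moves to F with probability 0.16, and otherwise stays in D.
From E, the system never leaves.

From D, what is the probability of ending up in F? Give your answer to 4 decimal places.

Let h(s) be the probability of absorption at F starting from transient state s. Then h(F) = 1 and h(E) = 0. By first-step analysis:
h(A) = 0.16·h(A) + 0.32·1 + 0.22·h(D) + 0.3·0
h(D) = 0.36·h(A) + 0.16·1 + 0.2·h(D) + 0.28·0
Solving: h(A) = 0.4912, h(D) = 0.4211.
Starting from D, the probability is 0.4211.

0.4211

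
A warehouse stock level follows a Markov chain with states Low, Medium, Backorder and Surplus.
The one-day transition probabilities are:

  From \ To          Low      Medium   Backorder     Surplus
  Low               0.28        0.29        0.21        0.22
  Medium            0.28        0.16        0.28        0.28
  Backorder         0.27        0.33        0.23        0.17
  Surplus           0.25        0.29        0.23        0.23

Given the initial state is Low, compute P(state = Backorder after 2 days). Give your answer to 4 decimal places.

0.2389

Propagate the distribution vector 2 days from Low.
After 0 days: (1.0000, 0.0000, 0.0000, 0.0000)
After 1 day: (0.2800, 0.2900, 0.2100, 0.2200)
After 2 days: (0.2713, 0.2607, 0.2389, 0.2291)
P(in Backorder after 2 days) = 0.2389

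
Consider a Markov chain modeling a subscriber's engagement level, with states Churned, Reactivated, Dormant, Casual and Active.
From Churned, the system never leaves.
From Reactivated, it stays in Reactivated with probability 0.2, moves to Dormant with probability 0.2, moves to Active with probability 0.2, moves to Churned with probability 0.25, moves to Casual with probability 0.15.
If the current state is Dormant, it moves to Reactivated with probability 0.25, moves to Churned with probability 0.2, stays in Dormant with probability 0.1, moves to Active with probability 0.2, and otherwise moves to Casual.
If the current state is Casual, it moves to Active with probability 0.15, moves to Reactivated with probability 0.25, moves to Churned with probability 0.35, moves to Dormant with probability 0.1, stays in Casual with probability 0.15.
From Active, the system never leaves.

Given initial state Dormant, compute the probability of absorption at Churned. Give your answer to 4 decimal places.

0.5613

Let h(s) be the probability of absorption at Churned starting from transient state s. Then h(Churned) = 1 and h(Active) = 0. By first-step analysis:
h(Reactivated) = 0.25·1 + 0.2·h(Reactivated) + 0.2·h(Dormant) + 0.15·h(Casual) + 0.2·0
h(Dormant) = 0.2·1 + 0.25·h(Reactivated) + 0.1·h(Dormant) + 0.25·h(Casual) + 0.2·0
h(Casual) = 0.35·1 + 0.25·h(Reactivated) + 0.1·h(Dormant) + 0.15·h(Casual) + 0.15·0
Solving: h(Reactivated) = 0.5741, h(Dormant) = 0.5613, h(Casual) = 0.6466.
Starting from Dormant, the probability is 0.5613.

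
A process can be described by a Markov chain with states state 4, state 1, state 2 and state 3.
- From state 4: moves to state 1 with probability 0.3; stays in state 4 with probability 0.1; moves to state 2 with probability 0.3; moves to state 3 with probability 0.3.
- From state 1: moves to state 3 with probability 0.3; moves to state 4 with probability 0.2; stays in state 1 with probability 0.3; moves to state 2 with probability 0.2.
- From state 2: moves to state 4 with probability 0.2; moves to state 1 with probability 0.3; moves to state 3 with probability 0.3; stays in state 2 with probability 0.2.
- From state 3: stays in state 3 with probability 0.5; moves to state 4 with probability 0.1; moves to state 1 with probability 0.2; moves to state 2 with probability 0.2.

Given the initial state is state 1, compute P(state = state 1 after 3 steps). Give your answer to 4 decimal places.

0.2640

Propagate the distribution vector 3 steps from state 1.
After 0 steps: (0.0000, 1.0000, 0.0000, 0.0000)
After 1 step: (0.2000, 0.3000, 0.2000, 0.3000)
After 2 steps: (0.1500, 0.2700, 0.2200, 0.3600)
After 3 steps: (0.1490, 0.2640, 0.2150, 0.3720)
P(in state 1 after 3 steps) = 0.2640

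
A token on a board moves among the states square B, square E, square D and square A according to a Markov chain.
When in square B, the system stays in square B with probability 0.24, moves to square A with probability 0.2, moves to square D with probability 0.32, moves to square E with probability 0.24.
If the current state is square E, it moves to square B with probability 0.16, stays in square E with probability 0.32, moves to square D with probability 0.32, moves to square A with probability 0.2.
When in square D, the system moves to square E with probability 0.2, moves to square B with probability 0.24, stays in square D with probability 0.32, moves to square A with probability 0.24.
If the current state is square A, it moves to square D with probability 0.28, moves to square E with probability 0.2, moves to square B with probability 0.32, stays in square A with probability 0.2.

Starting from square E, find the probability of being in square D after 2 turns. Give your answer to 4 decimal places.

0.3120

Propagate the distribution vector 2 turns from square E.
After 0 turns: (0.0000, 1.0000, 0.0000, 0.0000)
After 1 turn: (0.1600, 0.3200, 0.3200, 0.2000)
After 2 turns: (0.2304, 0.2448, 0.3120, 0.2128)
P(in square D after 2 turns) = 0.3120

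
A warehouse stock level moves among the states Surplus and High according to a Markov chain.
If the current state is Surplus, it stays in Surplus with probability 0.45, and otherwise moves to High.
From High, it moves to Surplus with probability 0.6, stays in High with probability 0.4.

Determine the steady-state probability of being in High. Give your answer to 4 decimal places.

0.4783

Let the stationary distribution be π with π = πP and π_1 + π_2 = 1.
π_1 = 0.45·π_1 + 0.6·π_2
Solving with the normalization constraint gives π = (0.5217, 0.4783).
So the stationary probability of High is 0.4783.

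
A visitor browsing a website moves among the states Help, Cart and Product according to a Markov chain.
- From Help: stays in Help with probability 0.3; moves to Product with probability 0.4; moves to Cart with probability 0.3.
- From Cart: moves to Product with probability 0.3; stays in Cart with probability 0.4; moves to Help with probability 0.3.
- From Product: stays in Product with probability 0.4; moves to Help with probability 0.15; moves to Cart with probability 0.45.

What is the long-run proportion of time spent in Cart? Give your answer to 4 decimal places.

0.3934

Let the stationary distribution be π with π = πP and π_1 + π_2 + π_3 = 1.
π_1 = 0.3·π_1 + 0.3·π_2 + 0.15·π_3
π_2 = 0.3·π_1 + 0.4·π_2 + 0.45·π_3
Solving with the normalization constraint gives π = (0.2459, 0.3934, 0.3607).
So the stationary probability of Cart is 0.3934.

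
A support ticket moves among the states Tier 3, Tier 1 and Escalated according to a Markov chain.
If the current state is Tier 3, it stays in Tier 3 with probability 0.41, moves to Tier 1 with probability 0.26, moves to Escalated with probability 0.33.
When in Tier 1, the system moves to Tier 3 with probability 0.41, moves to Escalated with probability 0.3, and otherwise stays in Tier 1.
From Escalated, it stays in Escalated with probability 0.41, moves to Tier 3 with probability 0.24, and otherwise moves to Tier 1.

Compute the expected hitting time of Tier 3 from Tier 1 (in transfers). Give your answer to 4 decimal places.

2.8353

Let t(s) be the expected number of transfers to first reach Tier 3 from state s, with t(Tier 3) = 0. Conditioning on the first transfer:
t(Tier 1) = 1 + 0.29·t(Tier 1) + 0.3·t(Escalated)
t(Escalated) = 1 + 0.35·t(Tier 1) + 0.41·t(Escalated)
Solving: t(Tier 1) = 2.8353, t(Escalated) = 3.3769.
Expected transfers from Tier 1 to Tier 3: 2.8353.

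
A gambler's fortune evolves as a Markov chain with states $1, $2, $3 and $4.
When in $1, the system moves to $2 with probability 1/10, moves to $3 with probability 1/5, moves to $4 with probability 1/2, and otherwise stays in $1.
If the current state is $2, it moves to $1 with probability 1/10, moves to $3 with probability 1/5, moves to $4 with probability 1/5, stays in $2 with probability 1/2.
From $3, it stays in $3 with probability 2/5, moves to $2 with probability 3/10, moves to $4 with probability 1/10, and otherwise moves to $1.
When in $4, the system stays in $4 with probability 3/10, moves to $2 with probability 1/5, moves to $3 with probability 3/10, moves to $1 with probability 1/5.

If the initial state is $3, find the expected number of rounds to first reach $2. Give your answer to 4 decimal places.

Let t(s) be the expected number of rounds to first reach $2 from state s, with t($2) = 0. Conditioning on the first round:
t($1) = 1 + 0.2·t($1) + 0.2·t($3) + 0.5·t($4)
t($3) = 1 + 0.2·t($1) + 0.4·t($3) + 0.1·t($4)
t($4) = 1 + 0.2·t($1) + 0.3·t($3) + 0.3·t($4)
Solving: t($1) = 5.2632, t($3) = 4.2105, t($4) = 4.7368.
Expected rounds from $3 to $2: 4.2105.

4.2105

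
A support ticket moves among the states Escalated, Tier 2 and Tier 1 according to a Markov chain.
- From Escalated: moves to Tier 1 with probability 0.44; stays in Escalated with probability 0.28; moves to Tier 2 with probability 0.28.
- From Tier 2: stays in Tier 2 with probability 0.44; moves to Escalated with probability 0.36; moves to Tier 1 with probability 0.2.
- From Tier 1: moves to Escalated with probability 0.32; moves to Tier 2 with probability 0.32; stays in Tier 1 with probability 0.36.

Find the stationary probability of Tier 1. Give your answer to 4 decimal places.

0.3298

Let the stationary distribution be π with π = πP and π_1 + π_2 + π_3 = 1.
π_1 = 0.28·π_1 + 0.36·π_2 + 0.32·π_3
π_2 = 0.28·π_1 + 0.44·π_2 + 0.32·π_3
Solving with the normalization constraint gives π = (0.3211, 0.3490, 0.3298).
So the stationary probability of Tier 1 is 0.3298.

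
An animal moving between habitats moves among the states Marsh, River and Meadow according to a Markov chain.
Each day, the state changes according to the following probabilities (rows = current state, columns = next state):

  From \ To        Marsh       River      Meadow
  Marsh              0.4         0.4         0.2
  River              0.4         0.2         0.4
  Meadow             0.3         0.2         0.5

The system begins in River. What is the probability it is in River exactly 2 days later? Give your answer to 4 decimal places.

Sum over the intermediate state after 1 day:
P = P(River→Marsh)·P(Marsh→River) + P(River→River)·P(River→River) + P(River→Meadow)·P(Meadow→River)
  = 0.4×0.4 + 0.2×0.2 + 0.4×0.2
  = 0.1600 + 0.0400 + 0.0800 = 0.2800

0.2800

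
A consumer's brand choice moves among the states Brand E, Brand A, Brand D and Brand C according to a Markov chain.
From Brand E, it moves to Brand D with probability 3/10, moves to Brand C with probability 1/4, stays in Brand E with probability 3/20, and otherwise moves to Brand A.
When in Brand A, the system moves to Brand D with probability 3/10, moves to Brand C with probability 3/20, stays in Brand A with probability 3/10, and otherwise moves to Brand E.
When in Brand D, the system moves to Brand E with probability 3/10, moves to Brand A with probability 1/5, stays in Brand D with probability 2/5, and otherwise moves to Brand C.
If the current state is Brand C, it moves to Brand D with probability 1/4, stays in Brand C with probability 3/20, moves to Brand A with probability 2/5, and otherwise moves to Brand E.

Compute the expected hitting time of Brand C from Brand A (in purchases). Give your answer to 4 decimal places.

6.3462

Let t(s) be the expected number of purchases to first reach Brand C from state s, with t(Brand C) = 0. Conditioning on the first purchase:
t(Brand E) = 1 + 0.15·t(Brand E) + 0.3·t(Brand A) + 0.3·t(Brand D)
t(Brand A) = 1 + 0.25·t(Brand E) + 0.3·t(Brand A) + 0.3·t(Brand D)
t(Brand D) = 1 + 0.3·t(Brand E) + 0.2·t(Brand A) + 0.4·t(Brand D)
Solving: t(Brand E) = 5.7692, t(Brand A) = 6.3462, t(Brand D) = 6.6667.
Expected purchases from Brand A to Brand C: 6.3462.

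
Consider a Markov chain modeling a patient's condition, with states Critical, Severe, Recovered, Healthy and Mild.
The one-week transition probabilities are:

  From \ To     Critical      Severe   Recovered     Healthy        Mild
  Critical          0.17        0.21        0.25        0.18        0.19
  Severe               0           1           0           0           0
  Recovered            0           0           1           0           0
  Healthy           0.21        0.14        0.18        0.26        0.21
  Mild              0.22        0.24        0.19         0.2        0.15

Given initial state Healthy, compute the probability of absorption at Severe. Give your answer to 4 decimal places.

0.4696

Let h(s) be the probability of absorption at Severe starting from transient state s. Then h(Severe) = 1 and h(Recovered) = 0. By first-step analysis:
h(Critical) = 0.17·h(Critical) + 0.21·1 + 0.25·0 + 0.18·h(Healthy) + 0.19·h(Mild)
h(Healthy) = 0.21·h(Critical) + 0.14·1 + 0.18·0 + 0.26·h(Healthy) + 0.21·h(Mild)
h(Mild) = 0.22·h(Critical) + 0.24·1 + 0.19·0 + 0.2·h(Healthy) + 0.15·h(Mild)
Solving: h(Critical) = 0.4728, h(Healthy) = 0.4696, h(Mild) = 0.5152.
Starting from Healthy, the probability is 0.4696.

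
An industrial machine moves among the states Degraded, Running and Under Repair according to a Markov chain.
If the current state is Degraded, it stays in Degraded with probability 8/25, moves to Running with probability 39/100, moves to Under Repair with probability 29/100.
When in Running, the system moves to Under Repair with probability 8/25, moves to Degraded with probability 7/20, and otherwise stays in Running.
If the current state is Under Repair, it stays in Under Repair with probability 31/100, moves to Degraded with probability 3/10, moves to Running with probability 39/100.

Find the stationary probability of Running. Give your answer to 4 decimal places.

Let the stationary distribution be π with π = πP and π_1 + π_2 + π_3 = 1.
π_1 = 0.32·π_1 + 0.35·π_2 + 0.3·π_3
π_2 = 0.39·π_1 + 0.33·π_2 + 0.39·π_3
Solving with the normalization constraint gives π = (0.3249, 0.3679, 0.3072).
So the stationary probability of Running is 0.3679.

0.3679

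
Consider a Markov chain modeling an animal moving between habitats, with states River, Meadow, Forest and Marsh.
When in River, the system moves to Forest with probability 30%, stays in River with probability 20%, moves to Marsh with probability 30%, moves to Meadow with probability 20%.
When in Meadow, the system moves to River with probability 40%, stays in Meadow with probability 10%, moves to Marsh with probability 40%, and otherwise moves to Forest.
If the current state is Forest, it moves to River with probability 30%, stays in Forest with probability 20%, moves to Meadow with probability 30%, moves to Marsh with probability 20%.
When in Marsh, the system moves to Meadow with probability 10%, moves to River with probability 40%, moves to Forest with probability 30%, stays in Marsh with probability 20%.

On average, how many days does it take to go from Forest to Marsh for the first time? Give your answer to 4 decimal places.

3.6438

Let t(s) be the expected number of days to first reach Marsh from state s, with t(Marsh) = 0. Conditioning on the first day:
t(River) = 1 + 0.2·t(River) + 0.2·t(Meadow) + 0.3·t(Forest)
t(Meadow) = 1 + 0.4·t(River) + 0.1·t(Meadow) + 0.1·t(Forest)
t(Forest) = 1 + 0.3·t(River) + 0.3·t(Meadow) + 0.2·t(Forest)
Solving: t(River) = 3.3699, t(Meadow) = 3.0137, t(Forest) = 3.6438.
Expected days from Forest to Marsh: 3.6438.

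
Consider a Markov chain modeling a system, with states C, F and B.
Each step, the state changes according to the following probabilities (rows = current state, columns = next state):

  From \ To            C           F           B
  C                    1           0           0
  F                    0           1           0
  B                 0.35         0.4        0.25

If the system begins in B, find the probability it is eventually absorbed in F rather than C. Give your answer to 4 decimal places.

0.5333

Let h(s) be the probability of absorption at F starting from transient state s. Then h(F) = 1 and h(C) = 0. By first-step analysis:
h(B) = 0.35·0 + 0.4·1 + 0.25·h(B)
Solving: h(B) = 0.5333.
Starting from B, the probability is 0.5333.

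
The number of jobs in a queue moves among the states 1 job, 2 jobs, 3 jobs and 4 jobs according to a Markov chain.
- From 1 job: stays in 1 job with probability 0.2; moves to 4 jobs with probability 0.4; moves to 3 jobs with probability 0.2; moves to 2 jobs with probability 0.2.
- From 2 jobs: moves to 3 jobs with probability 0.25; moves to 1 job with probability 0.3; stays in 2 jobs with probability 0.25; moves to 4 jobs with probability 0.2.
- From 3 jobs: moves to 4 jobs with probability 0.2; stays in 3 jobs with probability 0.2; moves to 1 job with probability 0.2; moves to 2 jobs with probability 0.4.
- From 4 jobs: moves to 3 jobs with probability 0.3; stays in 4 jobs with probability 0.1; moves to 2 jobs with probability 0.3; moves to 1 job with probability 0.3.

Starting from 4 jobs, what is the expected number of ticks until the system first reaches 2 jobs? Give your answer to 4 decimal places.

3.3333

Let t(s) be the expected number of ticks to first reach 2 jobs from state s, with t(2 jobs) = 0. Conditioning on the first tick:
t(1 job) = 1 + 0.2·t(1 job) + 0.2·t(3 jobs) + 0.4·t(4 jobs)
t(3 jobs) = 1 + 0.2·t(1 job) + 0.2·t(3 jobs) + 0.2·t(4 jobs)
t(4 jobs) = 1 + 0.3·t(1 job) + 0.3·t(3 jobs) + 0.1·t(4 jobs)
Solving: t(1 job) = 3.6667, t(3 jobs) = 3.0000, t(4 jobs) = 3.3333.
Expected ticks from 4 jobs to 2 jobs: 3.3333.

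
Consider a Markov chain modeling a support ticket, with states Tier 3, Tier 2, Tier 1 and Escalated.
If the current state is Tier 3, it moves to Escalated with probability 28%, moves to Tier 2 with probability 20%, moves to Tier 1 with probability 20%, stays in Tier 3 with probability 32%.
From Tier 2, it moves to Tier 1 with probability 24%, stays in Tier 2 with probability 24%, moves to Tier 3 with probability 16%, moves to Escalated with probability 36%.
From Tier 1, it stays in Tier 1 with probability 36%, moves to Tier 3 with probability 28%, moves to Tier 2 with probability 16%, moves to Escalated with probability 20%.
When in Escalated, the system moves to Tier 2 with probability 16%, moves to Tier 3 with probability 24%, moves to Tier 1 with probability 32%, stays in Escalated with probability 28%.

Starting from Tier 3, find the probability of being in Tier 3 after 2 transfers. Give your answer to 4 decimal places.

0.2576

Propagate the distribution vector 2 transfers from Tier 3.
After 0 transfers: (1.0000, 0.0000, 0.0000, 0.0000)
After 1 transfer: (0.3200, 0.2000, 0.2000, 0.2800)
After 2 transfers: (0.2576, 0.1888, 0.2736, 0.2800)
P(in Tier 3 after 2 transfers) = 0.2576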